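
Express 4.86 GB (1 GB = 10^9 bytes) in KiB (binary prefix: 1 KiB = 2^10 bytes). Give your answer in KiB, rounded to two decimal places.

4.86 GB = 4.86 × 10^9 bytes = 4,860,000,000 bytes
1 KiB = 1,024 bytes
4,860,000,000 / 1,024 = 4,746,093.75 KiB

4,746,093.75 KiB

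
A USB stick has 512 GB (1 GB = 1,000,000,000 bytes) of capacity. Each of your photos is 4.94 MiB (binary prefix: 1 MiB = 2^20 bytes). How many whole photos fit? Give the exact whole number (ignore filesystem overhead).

98,842

Capacity: 512 GB = 512,000,000,000 bytes
Per item: 4.94 MiB = 5,179,965.44 bytes
⌊512,000,000,000 / 5,179,965.44⌋ = 98,842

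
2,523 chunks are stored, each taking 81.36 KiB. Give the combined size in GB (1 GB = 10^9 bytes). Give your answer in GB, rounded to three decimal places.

Total = 2,523 × 81.36 KiB = 205271.28 KiB
= 205271.28 × 1,024 bytes = 210,197,790.72 bytes
1 GB = 1,000,000,000 bytes
210,197,790.72 / 1,000,000,000 = 0.210 GB

0.210 GB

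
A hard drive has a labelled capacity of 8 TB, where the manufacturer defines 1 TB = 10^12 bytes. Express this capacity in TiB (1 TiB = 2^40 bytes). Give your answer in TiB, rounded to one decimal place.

8 TB × 1,000,000,000,000 bytes/TB = 8,000,000,000,000 bytes
1 TiB = 2^40 bytes = 1,099,511,627,776 bytes
8,000,000,000,000 / 1,099,511,627,776 = 7.3 TiB

7.3 TiB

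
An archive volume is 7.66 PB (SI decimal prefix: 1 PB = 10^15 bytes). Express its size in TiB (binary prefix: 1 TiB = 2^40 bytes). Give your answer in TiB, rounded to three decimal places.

7.66 PB = 7.66 × 10^15 bytes = 7,660,000,000,000,000 bytes
1 TiB = 2^40 bytes = 1,099,511,627,776 bytes
7,660,000,000,000,000 / 1,099,511,627,776 = 6,966.729 TiB

6,966.729 TiB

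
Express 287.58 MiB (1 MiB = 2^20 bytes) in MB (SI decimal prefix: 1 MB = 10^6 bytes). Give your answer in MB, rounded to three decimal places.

287.58 MiB × 1,048,576 bytes/MiB = 301,549,486.08 bytes
1 MB = 10^6 bytes = 1,000,000 bytes
301,549,486.08 / 1,000,000 = 301.549 MB

301.549 MB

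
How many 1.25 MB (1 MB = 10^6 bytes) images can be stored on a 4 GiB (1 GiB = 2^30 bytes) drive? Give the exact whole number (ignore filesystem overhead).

Capacity: 4 GiB = 4,294,967,296 bytes
Per item: 1.25 MB = 1,250,000 bytes
⌊4,294,967,296 / 1,250,000⌋ = 3,435

3,435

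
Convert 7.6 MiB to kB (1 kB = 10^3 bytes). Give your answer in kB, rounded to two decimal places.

7.6 MiB × 1,048,576 bytes/MiB = 7,969,177.6 bytes
1 kB = 1,000 bytes
7,969,177.6 / 1,000 = 7,969.18 kB

7,969.18 kB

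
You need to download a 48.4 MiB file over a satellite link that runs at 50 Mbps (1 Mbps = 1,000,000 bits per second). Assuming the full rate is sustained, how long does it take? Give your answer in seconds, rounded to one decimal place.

8.1 seconds

48.4 MiB = 50,751,078.4 bytes = 406,008,627.2 bits
50 Mbps = 50,000,000 bits/s
time = 406,008,627.2 / 50,000,000 = 8.1 s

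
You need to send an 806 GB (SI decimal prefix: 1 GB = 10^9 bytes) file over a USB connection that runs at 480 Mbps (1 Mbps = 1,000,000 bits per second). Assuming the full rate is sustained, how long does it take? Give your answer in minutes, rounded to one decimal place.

806 GB = 806,000,000,000 bytes = 6,448,000,000,000 bits
480 Mbps = 480,000,000 bits/s
time = 6,448,000,000,000 / 480,000,000 = 13,433.33 s
13,433.33 s / 60 = 223.9 minutes

223.9 minutes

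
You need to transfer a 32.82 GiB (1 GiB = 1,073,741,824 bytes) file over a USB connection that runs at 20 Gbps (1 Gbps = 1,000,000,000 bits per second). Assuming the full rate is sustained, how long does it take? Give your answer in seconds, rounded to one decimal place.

14.1 seconds

32.82 GiB = 35,240,206,663.68 bytes = 281,921,653,309.44 bits
20 Gbps = 20,000,000,000 bits/s
time = 281,921,653,309.44 / 20,000,000,000 = 14.1 s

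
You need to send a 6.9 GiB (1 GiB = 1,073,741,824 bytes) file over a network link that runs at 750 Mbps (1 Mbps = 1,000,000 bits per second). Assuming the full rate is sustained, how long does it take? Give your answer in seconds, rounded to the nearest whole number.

79 seconds

6.9 GiB = 7,408,818,585.6 bytes = 59,270,548,684.8 bits
750 Mbps = 750,000,000 bits/s
time = 59,270,548,684.8 / 750,000,000 = 79 s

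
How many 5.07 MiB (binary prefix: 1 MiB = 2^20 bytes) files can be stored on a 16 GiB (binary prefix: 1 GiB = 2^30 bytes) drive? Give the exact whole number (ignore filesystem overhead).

Capacity: 16 GiB = 17,179,869,184 bytes
Per item: 5.07 MiB = 5,316,280.32 bytes
⌊17,179,869,184 / 5,316,280.32⌋ = 3,231

3,231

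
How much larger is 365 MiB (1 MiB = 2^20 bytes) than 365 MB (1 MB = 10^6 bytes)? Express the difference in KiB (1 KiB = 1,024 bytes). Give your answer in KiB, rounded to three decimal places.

17,314.688 KiB

365 MiB = 365 × 1,048,576 = 382,730,240 bytes
365 MB = 365 × 1,000,000 = 365,000,000 bytes
difference = 17,730,240 bytes
17,730,240 / 1,024 = 17,314.688 KiB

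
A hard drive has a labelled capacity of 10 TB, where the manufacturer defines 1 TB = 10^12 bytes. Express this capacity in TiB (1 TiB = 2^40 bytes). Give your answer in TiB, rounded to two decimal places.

10 TB = 10 × 10^12 bytes = 10,000,000,000,000 bytes
1 TiB = 1,099,511,627,776 bytes
10,000,000,000,000 / 1,099,511,627,776 = 9.09 TiB

9.09 TiB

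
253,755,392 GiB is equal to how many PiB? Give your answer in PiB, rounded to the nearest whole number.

242 PiB

253,755,392 GiB × 1,073,741,824 bytes/GiB = 272,467,777,455,915,008 bytes
1 PiB = 2^50 bytes = 1,125,899,906,842,624 bytes
272,467,777,455,915,008 / 1,125,899,906,842,624 = 242 PiB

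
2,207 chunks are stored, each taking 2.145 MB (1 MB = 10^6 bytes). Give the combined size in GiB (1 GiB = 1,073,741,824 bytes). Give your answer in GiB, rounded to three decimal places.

Total = 2,207 × 2.145 MB = 4734.015 MB
= 4734.015 × 1,000,000 bytes = 4,734,015,000 bytes
1 GiB = 1,073,741,824 bytes
4,734,015,000 / 1,073,741,824 = 4.409 GiB

4.409 GiB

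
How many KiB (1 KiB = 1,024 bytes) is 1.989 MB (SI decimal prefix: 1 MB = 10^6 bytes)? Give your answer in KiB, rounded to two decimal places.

1,942.38 KiB

1.989 MB × 1,000,000 bytes/MB = 1,989,000 bytes
1 KiB = 1,024 bytes
1,989,000 / 1,024 = 1,942.38 KiB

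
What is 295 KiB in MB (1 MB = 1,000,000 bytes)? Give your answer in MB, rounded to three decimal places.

0.302 MB

295 KiB × 1,024 bytes/KiB = 302,080 bytes
1 MB = 10^6 bytes = 1,000,000 bytes
302,080 / 1,000,000 = 0.302 MB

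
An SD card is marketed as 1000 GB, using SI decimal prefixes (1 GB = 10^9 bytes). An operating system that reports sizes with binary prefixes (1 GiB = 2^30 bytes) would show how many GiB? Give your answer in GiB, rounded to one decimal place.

931.3 GiB

1000 GB = 1000 × 10^9 bytes = 1,000,000,000,000 bytes
1 GiB = 1,073,741,824 bytes
1,000,000,000,000 / 1,073,741,824 = 931.3 GiB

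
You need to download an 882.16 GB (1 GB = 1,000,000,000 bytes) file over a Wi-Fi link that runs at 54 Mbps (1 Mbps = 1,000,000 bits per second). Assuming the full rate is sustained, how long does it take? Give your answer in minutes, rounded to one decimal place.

882.16 GB = 882,160,000,000 bytes = 7,057,280,000,000 bits
54 Mbps = 54,000,000 bits/s
time = 7,057,280,000,000 / 54,000,000 = 130,690.37 s
130,690.37 s / 60 = 2,178.2 minutes

2,178.2 minutes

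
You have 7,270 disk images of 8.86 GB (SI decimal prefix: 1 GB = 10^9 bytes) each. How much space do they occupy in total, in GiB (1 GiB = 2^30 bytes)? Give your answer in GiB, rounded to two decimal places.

Total = 7,270 × 8.86 GB = 64412.2 GB
= 64412.2 × 1,000,000,000 bytes = 64,412,200,000,000 bytes
1 GiB = 1,073,741,824 bytes
64,412,200,000,000 / 1,073,741,824 = 59,988.54 GiB

59,988.54 GiB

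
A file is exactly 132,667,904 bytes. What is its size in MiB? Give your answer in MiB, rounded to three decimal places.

132,667,904 bytes given.
1 MiB = 1,048,576 bytes
132,667,904 / 1,048,576 = 126.522 MiB

126.522 MiB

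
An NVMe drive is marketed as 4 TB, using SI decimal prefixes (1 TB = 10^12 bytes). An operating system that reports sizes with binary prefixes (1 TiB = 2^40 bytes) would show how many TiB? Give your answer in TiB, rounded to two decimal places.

3.64 TiB

4 TB = 4 × 10^12 bytes = 4,000,000,000,000 bytes
1 TiB = 2^40 bytes = 1,099,511,627,776 bytes
4,000,000,000,000 / 1,099,511,627,776 = 3.64 TiB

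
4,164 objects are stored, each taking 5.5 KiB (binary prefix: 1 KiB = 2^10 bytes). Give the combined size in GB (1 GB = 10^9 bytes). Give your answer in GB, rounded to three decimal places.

Total = 4,164 × 5.5 KiB = 22,902 KiB
= 22,902 × 1,024 bytes = 23,451,648 bytes
1 GB = 1,000,000,000 bytes
23,451,648 / 1,000,000,000 = 0.023 GB

0.023 GB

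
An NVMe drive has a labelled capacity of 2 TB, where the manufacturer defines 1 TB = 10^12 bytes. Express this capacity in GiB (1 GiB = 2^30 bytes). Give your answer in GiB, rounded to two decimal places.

1,862.65 GiB

2 TB × 1,000,000,000,000 bytes/TB = 2,000,000,000,000 bytes
1 GiB = 2^30 bytes = 1,073,741,824 bytes
2,000,000,000,000 / 1,073,741,824 = 1,862.65 GiB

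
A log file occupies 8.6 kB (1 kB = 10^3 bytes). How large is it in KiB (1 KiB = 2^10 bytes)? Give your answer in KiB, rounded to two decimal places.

8.6 kB = 8.6 × 10^3 bytes = 8,600 bytes
1 KiB = 2^10 bytes = 1,024 bytes
8,600 / 1,024 = 8.40 KiB

8.40 KiB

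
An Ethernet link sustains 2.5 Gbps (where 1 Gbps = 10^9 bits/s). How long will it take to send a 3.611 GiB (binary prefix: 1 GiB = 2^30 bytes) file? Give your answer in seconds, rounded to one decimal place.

3.611 GiB = 3,877,281,726.464 bytes = 31,018,253,811.712 bits
2.5 Gbps = 2,500,000,000 bits/s
time = 31,018,253,811.712 / 2,500,000,000 = 12.4 s

12.4 seconds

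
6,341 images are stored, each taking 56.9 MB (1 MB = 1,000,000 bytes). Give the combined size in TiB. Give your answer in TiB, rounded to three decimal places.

Total = 6,341 × 56.9 MB = 360802.9 MB
= 360802.9 × 1,000,000 bytes = 360,802,900,000 bytes
1 TiB = 1,099,511,627,776 bytes
360,802,900,000 / 1,099,511,627,776 = 0.328 TiB

0.328 TiB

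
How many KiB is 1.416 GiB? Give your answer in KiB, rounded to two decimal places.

1.416 GiB × 1,073,741,824 bytes/GiB = 1,520,418,422.784 bytes
1 KiB = 2^10 bytes = 1,024 bytes
1,520,418,422.784 / 1,024 = 1,484,783.62 KiB

1,484,783.62 KiB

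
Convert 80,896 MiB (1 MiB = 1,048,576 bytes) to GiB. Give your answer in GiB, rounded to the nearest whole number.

80,896 MiB × 1,048,576 bytes/MiB = 84,825,604,096 bytes
1 GiB = 1,073,741,824 bytes
84,825,604,096 / 1,073,741,824 = 79 GiB

79 GiB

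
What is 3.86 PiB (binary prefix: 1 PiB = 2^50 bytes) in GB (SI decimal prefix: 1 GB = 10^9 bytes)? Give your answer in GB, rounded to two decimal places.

4,345,973.64 GB

3.86 PiB × 1,125,899,906,842,624 bytes/PiB = 4,345,973,640,412,528.64 bytes
1 GB = 1,000,000,000 bytes
4,345,973,640,412,528.64 / 1,000,000,000 = 4,345,973.64 GB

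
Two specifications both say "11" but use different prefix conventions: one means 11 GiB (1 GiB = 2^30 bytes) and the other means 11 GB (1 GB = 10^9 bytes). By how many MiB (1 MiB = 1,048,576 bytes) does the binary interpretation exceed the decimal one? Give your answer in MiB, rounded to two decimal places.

11 GiB = 11 × 1,073,741,824 = 11,811,160,064 bytes
11 GB = 11 × 1,000,000,000 = 11,000,000,000 bytes
difference = 811,160,064 bytes
811,160,064 / 1,048,576 = 773.58 MiB

773.58 MiB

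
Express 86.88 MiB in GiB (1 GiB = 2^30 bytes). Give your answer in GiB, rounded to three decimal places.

86.88 MiB = 86.88 × 2^20 bytes = 91,100,282.88 bytes
1 GiB = 1,073,741,824 bytes
91,100,282.88 / 1,073,741,824 = 0.085 GiB

0.085 GiB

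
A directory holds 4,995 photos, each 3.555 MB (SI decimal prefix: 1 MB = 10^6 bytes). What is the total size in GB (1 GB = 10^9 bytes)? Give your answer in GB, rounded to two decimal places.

17.76 GB

Total = 4,995 × 3.555 MB = 17757.225 MB
= 17757.225 × 1,000,000 bytes = 17,757,225,000 bytes
1 GB = 1,000,000,000 bytes
17,757,225,000 / 1,000,000,000 = 17.76 GB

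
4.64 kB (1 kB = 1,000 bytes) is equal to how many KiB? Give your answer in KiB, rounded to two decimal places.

4.53 KiB

4.64 kB = 4.64 × 10^3 bytes = 4,640 bytes
1 KiB = 1,024 bytes
4,640 / 1,024 = 4.53 KiB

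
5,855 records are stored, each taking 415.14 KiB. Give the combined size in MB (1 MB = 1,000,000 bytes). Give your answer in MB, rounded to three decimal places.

2,488.980 MB

Total = 5,855 × 415.14 KiB = 2430644.7 KiB
= 2430644.7 × 1,024 bytes = 2,488,980,172.8 bytes
1 MB = 1,000,000 bytes
2,488,980,172.8 / 1,000,000 = 2,488.980 MB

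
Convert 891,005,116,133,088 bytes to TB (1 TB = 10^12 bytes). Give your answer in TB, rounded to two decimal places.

891,005,116,133,088 bytes given.
1 TB = 1,000,000,000,000 bytes
891,005,116,133,088 / 1,000,000,000,000 = 891.01 TB

891.01 TB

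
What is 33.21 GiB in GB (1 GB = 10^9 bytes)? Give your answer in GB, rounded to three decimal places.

35.659 GB

33.21 GiB × 1,073,741,824 bytes/GiB = 35,658,965,975.04 bytes
1 GB = 10^9 bytes = 1,000,000,000 bytes
35,658,965,975.04 / 1,000,000,000 = 35.659 GB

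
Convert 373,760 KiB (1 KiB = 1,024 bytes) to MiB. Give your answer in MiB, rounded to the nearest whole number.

373,760 KiB = 373,760 × 2^10 bytes = 382,730,240 bytes
1 MiB = 1,048,576 bytes
382,730,240 / 1,048,576 = 365 MiB

365 MiB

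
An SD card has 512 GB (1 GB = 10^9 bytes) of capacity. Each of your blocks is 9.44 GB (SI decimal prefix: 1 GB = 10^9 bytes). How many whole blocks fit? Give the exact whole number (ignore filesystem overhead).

Capacity: 512 GB = 512,000,000,000 bytes
Per item: 9.44 GB = 9,440,000,000 bytes
⌊512,000,000,000 / 9,440,000,000⌋ = 54

54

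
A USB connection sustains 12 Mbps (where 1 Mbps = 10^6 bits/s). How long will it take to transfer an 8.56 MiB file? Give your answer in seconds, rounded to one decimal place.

8.56 MiB = 8,975,810.56 bytes = 71,806,484.48 bits
12 Mbps = 12,000,000 bits/s
time = 71,806,484.48 / 12,000,000 = 6.0 s

6.0 seconds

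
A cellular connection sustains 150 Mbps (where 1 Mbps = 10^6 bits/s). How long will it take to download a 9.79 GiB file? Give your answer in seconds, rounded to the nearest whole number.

561 seconds

9.79 GiB = 10,511,932,456.96 bytes = 84,095,459,655.68 bits
150 Mbps = 150,000,000 bits/s
time = 84,095,459,655.68 / 150,000,000 = 561 s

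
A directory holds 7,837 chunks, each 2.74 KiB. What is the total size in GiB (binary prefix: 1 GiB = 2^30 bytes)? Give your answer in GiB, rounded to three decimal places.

0.020 GiB

Total = 7,837 × 2.74 KiB = 21473.38 KiB
= 21473.38 × 1,024 bytes = 21,988,741.12 bytes
1 GiB = 1,073,741,824 bytes
21,988,741.12 / 1,073,741,824 = 0.020 GiB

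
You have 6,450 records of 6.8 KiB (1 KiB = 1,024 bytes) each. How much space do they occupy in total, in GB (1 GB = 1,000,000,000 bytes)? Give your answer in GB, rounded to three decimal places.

Total = 6,450 × 6.8 KiB = 43,860 KiB
= 43,860 × 1,024 bytes = 44,912,640 bytes
1 GB = 1,000,000,000 bytes
44,912,640 / 1,000,000,000 = 0.045 GB

0.045 GB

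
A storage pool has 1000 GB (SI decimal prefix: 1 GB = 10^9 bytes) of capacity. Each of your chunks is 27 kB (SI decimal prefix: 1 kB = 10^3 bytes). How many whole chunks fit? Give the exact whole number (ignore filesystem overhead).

Capacity: 1000 GB = 1,000,000,000,000 bytes
Per item: 27 kB = 27,000 bytes
⌊1,000,000,000,000 / 27,000⌋ = 37,037,037

37,037,037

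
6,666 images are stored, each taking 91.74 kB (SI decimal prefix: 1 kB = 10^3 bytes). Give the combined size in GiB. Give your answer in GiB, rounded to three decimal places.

0.570 GiB

Total = 6,666 × 91.74 kB = 611538.84 kB
= 611538.84 × 1,000 bytes = 611,538,840 bytes
1 GiB = 1,073,741,824 bytes
611,538,840 / 1,073,741,824 = 0.570 GiB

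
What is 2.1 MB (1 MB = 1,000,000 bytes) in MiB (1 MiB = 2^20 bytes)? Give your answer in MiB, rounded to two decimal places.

2.00 MiB

2.1 MB = 2.1 × 10^6 bytes = 2,100,000 bytes
1 MiB = 2^20 bytes = 1,048,576 bytes
2,100,000 / 1,048,576 = 2.00 MiB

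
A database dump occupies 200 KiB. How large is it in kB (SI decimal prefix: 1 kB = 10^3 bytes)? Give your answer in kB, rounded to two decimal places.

200 KiB × 1,024 bytes/KiB = 204,800 bytes
1 kB = 10^3 bytes = 1,000 bytes
204,800 / 1,000 = 204.80 kB

204.80 kB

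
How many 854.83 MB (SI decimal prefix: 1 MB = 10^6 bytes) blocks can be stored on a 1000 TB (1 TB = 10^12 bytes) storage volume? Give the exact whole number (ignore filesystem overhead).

Capacity: 1000 TB = 1,000,000,000,000,000 bytes
Per item: 854.83 MB = 854,830,000 bytes
⌊1,000,000,000,000,000 / 854,830,000⌋ = 1,169,823

1,169,823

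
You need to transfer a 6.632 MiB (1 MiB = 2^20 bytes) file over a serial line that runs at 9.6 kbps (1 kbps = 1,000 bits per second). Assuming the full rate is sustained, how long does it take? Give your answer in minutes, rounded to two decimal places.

96.59 minutes

6.632 MiB = 6,954,156.032 bytes = 55,633,248.256 bits
9.6 kbps = 9,600 bits/s
time = 55,633,248.256 / 9,600 = 5,795.130 s
5,795.130 s / 60 = 96.59 minutes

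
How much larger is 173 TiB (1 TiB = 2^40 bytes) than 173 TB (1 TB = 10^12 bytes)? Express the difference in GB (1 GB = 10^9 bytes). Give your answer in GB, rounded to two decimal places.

17,215.51 GB

173 TiB = 173 × 1,099,511,627,776 = 190,215,511,605,248 bytes
173 TB = 173 × 1,000,000,000,000 = 173,000,000,000,000 bytes
difference = 17,215,511,605,248 bytes
17,215,511,605,248 / 1,000,000,000 = 17,215.51 GB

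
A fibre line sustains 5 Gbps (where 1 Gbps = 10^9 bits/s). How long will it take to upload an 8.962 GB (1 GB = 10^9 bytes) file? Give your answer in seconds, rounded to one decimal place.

8.962 GB = 8,962,000,000 bytes = 71,696,000,000 bits
5 Gbps = 5,000,000,000 bits/s
time = 71,696,000,000 / 5,000,000,000 = 14.3 s

14.3 seconds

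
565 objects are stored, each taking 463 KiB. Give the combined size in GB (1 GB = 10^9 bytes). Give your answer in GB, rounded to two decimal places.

Total = 565 × 463 KiB = 261,595 KiB
= 261,595 × 1,024 bytes = 267,873,280 bytes
1 GB = 1,000,000,000 bytes
267,873,280 / 1,000,000,000 = 0.27 GB

0.27 GB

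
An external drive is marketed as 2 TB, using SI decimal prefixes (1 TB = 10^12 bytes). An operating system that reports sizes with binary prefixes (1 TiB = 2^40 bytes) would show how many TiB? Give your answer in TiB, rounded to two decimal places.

1.82 TiB

2 TB = 2 × 10^12 bytes = 2,000,000,000,000 bytes
1 TiB = 2^40 bytes = 1,099,511,627,776 bytes
2,000,000,000,000 / 1,099,511,627,776 = 1.82 TiB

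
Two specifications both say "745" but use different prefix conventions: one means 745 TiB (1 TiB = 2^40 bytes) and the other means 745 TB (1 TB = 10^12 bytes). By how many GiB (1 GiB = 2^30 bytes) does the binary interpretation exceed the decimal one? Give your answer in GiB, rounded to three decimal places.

745 TiB = 745 × 1,099,511,627,776 = 819,136,162,693,120 bytes
745 TB = 745 × 1,000,000,000,000 = 745,000,000,000,000 bytes
difference = 74,136,162,693,120 bytes
74,136,162,693,120 / 1,073,741,824 = 69,044.682 GiB

69,044.682 GiB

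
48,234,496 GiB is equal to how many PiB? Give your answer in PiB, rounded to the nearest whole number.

46 PiB

48,234,496 GiB = 48,234,496 × 2^30 bytes = 51,791,395,714,760,704 bytes
1 PiB = 1,125,899,906,842,624 bytes
51,791,395,714,760,704 / 1,125,899,906,842,624 = 46 PiB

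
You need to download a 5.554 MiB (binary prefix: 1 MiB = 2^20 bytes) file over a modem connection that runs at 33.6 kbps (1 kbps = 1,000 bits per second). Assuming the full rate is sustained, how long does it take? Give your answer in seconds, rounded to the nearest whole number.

1,387 seconds

5.554 MiB = 5,823,791.104 bytes = 46,590,328.832 bits
33.6 kbps = 33,600 bits/s
time = 46,590,328.832 / 33,600 = 1,387 s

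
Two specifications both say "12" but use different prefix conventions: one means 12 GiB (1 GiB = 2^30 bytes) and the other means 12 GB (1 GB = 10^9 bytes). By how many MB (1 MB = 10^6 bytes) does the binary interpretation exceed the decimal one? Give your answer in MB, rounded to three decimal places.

884.902 MB

12 GiB = 12 × 1,073,741,824 = 12,884,901,888 bytes
12 GB = 12 × 1,000,000,000 = 12,000,000,000 bytes
difference = 884,901,888 bytes
884,901,888 / 1,000,000 = 884.902 MB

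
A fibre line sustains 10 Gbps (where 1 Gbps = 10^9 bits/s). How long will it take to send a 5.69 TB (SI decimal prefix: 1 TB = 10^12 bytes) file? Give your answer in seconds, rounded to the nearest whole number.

5.69 TB = 5,690,000,000,000 bytes = 45,520,000,000,000 bits
10 Gbps = 10,000,000,000 bits/s
time = 45,520,000,000,000 / 10,000,000,000 = 4,552 s

4,552 seconds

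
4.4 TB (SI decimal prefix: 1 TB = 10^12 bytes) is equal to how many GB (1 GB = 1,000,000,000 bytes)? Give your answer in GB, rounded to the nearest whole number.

4.4 TB × 1,000,000,000,000 bytes/TB = 4,400,000,000,000 bytes
1 GB = 10^9 bytes = 1,000,000,000 bytes
4,400,000,000,000 / 1,000,000,000 = 4,400 GB

4,400 GB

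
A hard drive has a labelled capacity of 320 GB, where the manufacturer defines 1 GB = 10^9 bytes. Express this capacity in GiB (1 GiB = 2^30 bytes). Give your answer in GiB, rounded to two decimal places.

298.02 GiB

320 GB = 320 × 10^9 bytes = 320,000,000,000 bytes
1 GiB = 2^30 bytes = 1,073,741,824 bytes
320,000,000,000 / 1,073,741,824 = 298.02 GiB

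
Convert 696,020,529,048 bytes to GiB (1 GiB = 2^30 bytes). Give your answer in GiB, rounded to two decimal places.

648.22 GiB

696,020,529,048 bytes given.
1 GiB = 2^30 bytes = 1,073,741,824 bytes
696,020,529,048 / 1,073,741,824 = 648.22 GiB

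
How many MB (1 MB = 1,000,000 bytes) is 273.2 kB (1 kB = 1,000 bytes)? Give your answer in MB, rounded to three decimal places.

0.273 MB

273.2 kB × 1,000 bytes/kB = 273,200 bytes
1 MB = 1,000,000 bytes
273,200 / 1,000,000 = 0.273 MB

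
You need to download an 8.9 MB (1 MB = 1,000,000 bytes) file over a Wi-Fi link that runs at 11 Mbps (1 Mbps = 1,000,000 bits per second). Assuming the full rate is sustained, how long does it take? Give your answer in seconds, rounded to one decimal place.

8.9 MB = 8,900,000 bytes = 71,200,000 bits
11 Mbps = 11,000,000 bits/s
time = 71,200,000 / 11,000,000 = 6.5 s

6.5 seconds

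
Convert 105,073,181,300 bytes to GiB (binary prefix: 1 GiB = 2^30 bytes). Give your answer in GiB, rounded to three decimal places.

105,073,181,300 bytes given.
1 GiB = 1,073,741,824 bytes
105,073,181,300 / 1,073,741,824 = 97.857 GiB

97.857 GiB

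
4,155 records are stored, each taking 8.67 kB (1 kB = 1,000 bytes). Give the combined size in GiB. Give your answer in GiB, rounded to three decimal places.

Total = 4,155 × 8.67 kB = 36023.85 kB
= 36023.85 × 1,000 bytes = 36,023,850 bytes
1 GiB = 1,073,741,824 bytes
36,023,850 / 1,073,741,824 = 0.034 GiB

0.034 GiB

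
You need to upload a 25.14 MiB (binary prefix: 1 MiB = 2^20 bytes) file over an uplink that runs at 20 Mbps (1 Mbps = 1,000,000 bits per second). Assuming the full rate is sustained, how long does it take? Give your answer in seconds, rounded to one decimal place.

25.14 MiB = 26,361,200.64 bytes = 210,889,605.12 bits
20 Mbps = 20,000,000 bits/s
time = 210,889,605.12 / 20,000,000 = 10.5 s

10.5 seconds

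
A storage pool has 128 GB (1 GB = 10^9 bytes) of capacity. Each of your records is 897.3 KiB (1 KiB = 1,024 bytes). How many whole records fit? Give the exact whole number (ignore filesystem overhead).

139,306

Capacity: 128 GB = 128,000,000,000 bytes
Per item: 897.3 KiB = 918,835.2 bytes
⌊128,000,000,000 / 918,835.2⌋ = 139,306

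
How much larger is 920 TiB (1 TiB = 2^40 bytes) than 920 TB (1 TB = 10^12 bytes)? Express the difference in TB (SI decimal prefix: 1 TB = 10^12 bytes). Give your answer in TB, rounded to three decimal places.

91.551 TB

920 TiB = 920 × 1,099,511,627,776 = 1,011,550,697,553,920 bytes
920 TB = 920 × 1,000,000,000,000 = 920,000,000,000,000 bytes
difference = 91,550,697,553,920 bytes
91,550,697,553,920 / 1,000,000,000,000 = 91.551 TB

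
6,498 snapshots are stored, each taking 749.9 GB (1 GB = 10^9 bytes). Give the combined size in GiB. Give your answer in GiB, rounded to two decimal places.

4,538,195.39 GiB

Total = 6,498 × 749.9 GB = 4872850.2 GB
= 4872850.2 × 1,000,000,000 bytes = 4,872,850,200,000,000 bytes
1 GiB = 1,073,741,824 bytes
4,872,850,200,000,000 / 1,073,741,824 = 4,538,195.39 GiB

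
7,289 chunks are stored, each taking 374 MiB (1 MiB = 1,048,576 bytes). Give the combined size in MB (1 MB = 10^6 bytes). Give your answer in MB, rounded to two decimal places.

Total = 7,289 × 374 MiB = 2,726,086 MiB
= 2,726,086 × 1,048,576 bytes = 2,858,508,353,536 bytes
1 MB = 1,000,000 bytes
2,858,508,353,536 / 1,000,000 = 2,858,508.35 MB

2,858,508.35 MB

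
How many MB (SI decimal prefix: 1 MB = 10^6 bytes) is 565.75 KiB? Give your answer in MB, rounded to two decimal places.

565.75 KiB × 1,024 bytes/KiB = 579,328 bytes
1 MB = 10^6 bytes = 1,000,000 bytes
579,328 / 1,000,000 = 0.58 MB

0.58 MB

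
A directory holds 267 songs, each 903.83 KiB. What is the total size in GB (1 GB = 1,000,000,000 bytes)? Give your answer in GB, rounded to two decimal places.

0.25 GB

Total = 267 × 903.83 KiB = 241322.61 KiB
= 241322.61 × 1,024 bytes = 247,114,352.64 bytes
1 GB = 1,000,000,000 bytes
247,114,352.64 / 1,000,000,000 = 0.25 GB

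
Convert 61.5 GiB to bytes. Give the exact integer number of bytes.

66,035,122,176 bytes

61.5 × 1,073,741,824 = 66,035,122,176 bytes  (1 GiB = 2^30 bytes)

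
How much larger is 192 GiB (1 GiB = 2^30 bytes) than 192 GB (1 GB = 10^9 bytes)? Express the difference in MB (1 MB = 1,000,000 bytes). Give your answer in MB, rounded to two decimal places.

14,158.43 MB

192 GiB = 192 × 1,073,741,824 = 206,158,430,208 bytes
192 GB = 192 × 1,000,000,000 = 192,000,000,000 bytes
difference = 14,158,430,208 bytes
14,158,430,208 / 1,000,000 = 14,158.43 MB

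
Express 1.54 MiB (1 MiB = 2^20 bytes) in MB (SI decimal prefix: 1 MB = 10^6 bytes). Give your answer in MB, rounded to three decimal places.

1.54 MiB × 1,048,576 bytes/MiB = 1,614,807.04 bytes
1 MB = 10^6 bytes = 1,000,000 bytes
1,614,807.04 / 1,000,000 = 1.615 MB

1.615 MB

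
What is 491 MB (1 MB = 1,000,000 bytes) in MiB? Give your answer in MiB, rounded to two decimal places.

468.25 MiB

491 MB × 1,000,000 bytes/MB = 491,000,000 bytes
1 MiB = 2^20 bytes = 1,048,576 bytes
491,000,000 / 1,048,576 = 468.25 MiB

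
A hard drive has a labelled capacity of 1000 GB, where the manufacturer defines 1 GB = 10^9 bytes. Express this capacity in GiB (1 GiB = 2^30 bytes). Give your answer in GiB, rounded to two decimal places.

931.32 GiB

1000 GB = 1000 × 10^9 bytes = 1,000,000,000,000 bytes
1 GiB = 2^30 bytes = 1,073,741,824 bytes
1,000,000,000,000 / 1,073,741,824 = 931.32 GiB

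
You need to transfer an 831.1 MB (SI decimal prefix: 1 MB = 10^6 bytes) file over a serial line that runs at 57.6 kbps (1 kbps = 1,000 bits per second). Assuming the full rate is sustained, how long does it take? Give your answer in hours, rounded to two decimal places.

32.06 hours

831.1 MB = 831,100,000 bytes = 6,648,800,000 bits
57.6 kbps = 57,600 bits/s
time = 6,648,800,000 / 57,600 = 115,430.5556 s
115,430.5556 s / 3600 = 32.06 hours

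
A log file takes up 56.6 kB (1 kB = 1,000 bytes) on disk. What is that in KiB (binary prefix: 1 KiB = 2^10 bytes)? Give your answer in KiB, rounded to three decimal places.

56.6 kB = 56.6 × 10^3 bytes = 56,600 bytes
1 KiB = 1,024 bytes
56,600 / 1,024 = 55.273 KiB

55.273 KiB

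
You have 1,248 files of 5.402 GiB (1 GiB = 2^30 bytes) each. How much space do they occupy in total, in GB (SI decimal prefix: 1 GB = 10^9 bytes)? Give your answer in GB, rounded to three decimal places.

7,238.841 GB

Total = 1,248 × 5.402 GiB = 6741.696 GiB
= 6741.696 × 1,073,741,824 bytes = 7,238,840,959,893.504 bytes
1 GB = 1,000,000,000 bytes
7,238,840,959,893.504 / 1,000,000,000 = 7,238.841 GB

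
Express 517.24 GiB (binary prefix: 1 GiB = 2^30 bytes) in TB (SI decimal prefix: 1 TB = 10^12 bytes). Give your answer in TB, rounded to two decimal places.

517.24 GiB = 517.24 × 2^30 bytes = 555,382,221,045.76 bytes
1 TB = 1,000,000,000,000 bytes
555,382,221,045.76 / 1,000,000,000,000 = 0.56 TB

0.56 TB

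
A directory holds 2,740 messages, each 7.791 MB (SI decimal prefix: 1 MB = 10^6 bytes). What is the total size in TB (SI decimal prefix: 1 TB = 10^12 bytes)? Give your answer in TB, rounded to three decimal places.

0.021 TB

Total = 2,740 × 7.791 MB = 21347.34 MB
= 21347.34 × 1,000,000 bytes = 21,347,340,000 bytes
1 TB = 1,000,000,000,000 bytes
21,347,340,000 / 1,000,000,000,000 = 0.021 TB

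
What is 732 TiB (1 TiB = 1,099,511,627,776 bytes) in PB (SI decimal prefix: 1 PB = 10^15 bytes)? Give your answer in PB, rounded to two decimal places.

732 TiB = 732 × 2^40 bytes = 804,842,511,532,032 bytes
1 PB = 10^15 bytes = 1,000,000,000,000,000 bytes
804,842,511,532,032 / 1,000,000,000,000,000 = 0.80 PB

0.80 PB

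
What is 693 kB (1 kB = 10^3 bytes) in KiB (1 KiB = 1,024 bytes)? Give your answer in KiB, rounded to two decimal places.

676.76 KiB

693 kB × 1,000 bytes/kB = 693,000 bytes
1 KiB = 2^10 bytes = 1,024 bytes
693,000 / 1,024 = 676.76 KiB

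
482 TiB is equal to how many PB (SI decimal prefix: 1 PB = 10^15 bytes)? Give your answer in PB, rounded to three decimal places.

482 TiB = 482 × 2^40 bytes = 529,964,604,588,032 bytes
1 PB = 1,000,000,000,000,000 bytes
529,964,604,588,032 / 1,000,000,000,000,000 = 0.530 PB

0.530 PB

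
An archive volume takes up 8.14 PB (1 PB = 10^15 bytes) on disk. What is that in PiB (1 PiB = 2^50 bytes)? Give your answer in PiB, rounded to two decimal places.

7.23 PiB

8.14 PB × 1,000,000,000,000,000 bytes/PB = 8,140,000,000,000,000 bytes
1 PiB = 1,125,899,906,842,624 bytes
8,140,000,000,000,000 / 1,125,899,906,842,624 = 7.23 PiB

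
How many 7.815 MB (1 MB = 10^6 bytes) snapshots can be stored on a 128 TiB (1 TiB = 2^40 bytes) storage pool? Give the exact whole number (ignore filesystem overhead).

18,008,635

Capacity: 128 TiB = 140,737,488,355,328 bytes
Per item: 7.815 MB = 7,815,000 bytes
⌊140,737,488,355,328 / 7,815,000⌋ = 18,008,635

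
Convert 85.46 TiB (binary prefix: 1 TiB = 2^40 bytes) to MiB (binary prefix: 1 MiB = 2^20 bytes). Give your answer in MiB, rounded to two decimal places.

89,611,304.96 MiB

85.46 TiB = 85.46 × 2^40 bytes = 93,964,263,709,736.96 bytes
1 MiB = 1,048,576 bytes
93,964,263,709,736.96 / 1,048,576 = 89,611,304.96 MiB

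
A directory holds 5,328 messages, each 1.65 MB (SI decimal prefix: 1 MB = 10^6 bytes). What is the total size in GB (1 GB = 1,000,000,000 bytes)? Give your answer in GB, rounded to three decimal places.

Total = 5,328 × 1.65 MB = 8791.2 MB
= 8791.2 × 1,000,000 bytes = 8,791,200,000 bytes
1 GB = 1,000,000,000 bytes
8,791,200,000 / 1,000,000,000 = 8.791 GB

8.791 GB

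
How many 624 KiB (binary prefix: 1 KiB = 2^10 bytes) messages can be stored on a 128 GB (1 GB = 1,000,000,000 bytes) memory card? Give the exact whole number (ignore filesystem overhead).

Capacity: 128 GB = 128,000,000,000 bytes
Per item: 624 KiB = 638,976 bytes
⌊128,000,000,000 / 638,976⌋ = 200,320

200,320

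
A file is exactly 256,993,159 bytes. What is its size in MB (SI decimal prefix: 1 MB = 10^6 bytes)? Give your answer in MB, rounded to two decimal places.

256,993,159 bytes given.
1 MB = 1,000,000 bytes
256,993,159 / 1,000,000 = 256.99 MB

256.99 MB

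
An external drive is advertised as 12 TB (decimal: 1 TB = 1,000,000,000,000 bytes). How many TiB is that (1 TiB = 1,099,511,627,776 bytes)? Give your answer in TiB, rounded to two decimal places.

10.91 TiB

12 TB × 1,000,000,000,000 bytes/TB = 12,000,000,000,000 bytes
1 TiB = 1,099,511,627,776 bytes
12,000,000,000,000 / 1,099,511,627,776 = 10.91 TiB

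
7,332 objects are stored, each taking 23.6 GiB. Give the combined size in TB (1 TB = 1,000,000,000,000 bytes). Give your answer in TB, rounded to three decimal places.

185.795 TB

Total = 7,332 × 23.6 GiB = 173035.2 GiB
= 173035.2 × 1,073,741,824 bytes = 185,795,131,264,204.8 bytes
1 TB = 1,000,000,000,000 bytes
185,795,131,264,204.8 / 1,000,000,000,000 = 185.795 TB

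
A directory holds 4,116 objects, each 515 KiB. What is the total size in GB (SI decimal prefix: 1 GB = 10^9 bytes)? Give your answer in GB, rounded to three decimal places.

Total = 4,116 × 515 KiB = 2,119,740 KiB
= 2,119,740 × 1,024 bytes = 2,170,613,760 bytes
1 GB = 1,000,000,000 bytes
2,170,613,760 / 1,000,000,000 = 2.171 GB

2.171 GB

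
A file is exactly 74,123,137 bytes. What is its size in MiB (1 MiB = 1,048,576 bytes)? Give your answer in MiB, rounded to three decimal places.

74,123,137 bytes given.
1 MiB = 2^20 bytes = 1,048,576 bytes
74,123,137 / 1,048,576 = 70.689 MiB

70.689 MiB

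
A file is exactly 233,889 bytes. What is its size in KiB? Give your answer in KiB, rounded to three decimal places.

233,889 bytes given.
1 KiB = 1,024 bytes
233,889 / 1,024 = 228.407 KiB

228.407 KiB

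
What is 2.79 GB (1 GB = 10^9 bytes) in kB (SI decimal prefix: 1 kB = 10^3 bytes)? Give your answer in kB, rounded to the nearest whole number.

2.79 GB × 1,000,000,000 bytes/GB = 2,790,000,000 bytes
1 kB = 10^3 bytes = 1,000 bytes
2,790,000,000 / 1,000 = 2,790,000 kB

2,790,000 kB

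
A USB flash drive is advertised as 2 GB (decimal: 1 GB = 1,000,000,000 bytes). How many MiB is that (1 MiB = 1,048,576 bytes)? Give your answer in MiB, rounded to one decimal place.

1,907.3 MiB

2 GB = 2 × 10^9 bytes = 2,000,000,000 bytes
1 MiB = 1,048,576 bytes
2,000,000,000 / 1,048,576 = 1,907.3 MiB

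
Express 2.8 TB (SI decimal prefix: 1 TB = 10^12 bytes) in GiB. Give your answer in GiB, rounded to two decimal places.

2.8 TB × 1,000,000,000,000 bytes/TB = 2,800,000,000,000 bytes
1 GiB = 1,073,741,824 bytes
2,800,000,000,000 / 1,073,741,824 = 2,607.70 GiB

2,607.70 GiB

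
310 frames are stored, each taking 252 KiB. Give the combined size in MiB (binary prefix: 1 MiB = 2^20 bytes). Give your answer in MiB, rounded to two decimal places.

Total = 310 × 252 KiB = 78,120 KiB
= 78,120 × 1,024 bytes = 79,994,880 bytes
1 MiB = 1,048,576 bytes
79,994,880 / 1,048,576 = 76.29 MiB

76.29 MiB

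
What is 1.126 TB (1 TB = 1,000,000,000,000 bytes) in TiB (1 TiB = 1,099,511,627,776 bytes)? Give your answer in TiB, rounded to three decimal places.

1.024 TiB

1.126 TB × 1,000,000,000,000 bytes/TB = 1,126,000,000,000 bytes
1 TiB = 1,099,511,627,776 bytes
1,126,000,000,000 / 1,099,511,627,776 = 1.024 TiB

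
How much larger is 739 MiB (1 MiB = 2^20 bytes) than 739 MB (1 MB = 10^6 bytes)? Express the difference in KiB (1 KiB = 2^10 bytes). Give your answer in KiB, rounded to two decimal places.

35,056.31 KiB

739 MiB = 739 × 1,048,576 = 774,897,664 bytes
739 MB = 739 × 1,000,000 = 739,000,000 bytes
difference = 35,897,664 bytes
35,897,664 / 1,024 = 35,056.31 KiB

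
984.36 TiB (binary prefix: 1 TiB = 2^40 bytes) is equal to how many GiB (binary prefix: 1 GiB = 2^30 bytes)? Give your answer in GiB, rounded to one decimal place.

1,007,984.6 GiB

984.36 TiB = 984.36 × 2^40 bytes = 1,082,315,265,917,583.36 bytes
1 GiB = 1,073,741,824 bytes
1,082,315,265,917,583.36 / 1,073,741,824 = 1,007,984.6 GiB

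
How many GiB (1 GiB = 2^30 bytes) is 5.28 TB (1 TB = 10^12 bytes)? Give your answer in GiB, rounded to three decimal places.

4,917.383 GiB

5.28 TB = 5.28 × 10^12 bytes = 5,280,000,000,000 bytes
1 GiB = 1,073,741,824 bytes
5,280,000,000,000 / 1,073,741,824 = 4,917.383 GiB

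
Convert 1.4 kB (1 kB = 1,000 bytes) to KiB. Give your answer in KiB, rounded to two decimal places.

1.4 kB = 1.4 × 10^3 bytes = 1,400 bytes
1 KiB = 1,024 bytes
1,400 / 1,024 = 1.37 KiB

1.37 KiB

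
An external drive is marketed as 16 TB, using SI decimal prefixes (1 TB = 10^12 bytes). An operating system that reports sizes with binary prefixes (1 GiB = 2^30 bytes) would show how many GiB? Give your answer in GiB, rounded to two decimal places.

14,901.16 GiB

16 TB = 16 × 10^12 bytes = 16,000,000,000,000 bytes
1 GiB = 1,073,741,824 bytes
16,000,000,000,000 / 1,073,741,824 = 14,901.16 GiB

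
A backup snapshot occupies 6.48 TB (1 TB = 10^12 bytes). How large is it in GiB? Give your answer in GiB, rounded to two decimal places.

6.48 TB × 1,000,000,000,000 bytes/TB = 6,480,000,000,000 bytes
1 GiB = 2^30 bytes = 1,073,741,824 bytes
6,480,000,000,000 / 1,073,741,824 = 6,034.97 GiB

6,034.97 GiB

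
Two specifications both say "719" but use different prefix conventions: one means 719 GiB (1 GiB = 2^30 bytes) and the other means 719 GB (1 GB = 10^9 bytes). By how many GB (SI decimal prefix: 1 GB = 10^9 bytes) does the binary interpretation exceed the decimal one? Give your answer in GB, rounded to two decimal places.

53.02 GB

719 GiB = 719 × 1,073,741,824 = 772,020,371,456 bytes
719 GB = 719 × 1,000,000,000 = 719,000,000,000 bytes
difference = 53,020,371,456 bytes
53,020,371,456 / 1,000,000,000 = 53.02 GB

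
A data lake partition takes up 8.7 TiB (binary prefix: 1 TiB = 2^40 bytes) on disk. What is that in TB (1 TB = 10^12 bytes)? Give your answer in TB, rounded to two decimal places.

8.7 TiB = 8.7 × 2^40 bytes = 9,565,751,161,651.2 bytes
1 TB = 1,000,000,000,000 bytes
9,565,751,161,651.2 / 1,000,000,000,000 = 9.57 TB

9.57 TB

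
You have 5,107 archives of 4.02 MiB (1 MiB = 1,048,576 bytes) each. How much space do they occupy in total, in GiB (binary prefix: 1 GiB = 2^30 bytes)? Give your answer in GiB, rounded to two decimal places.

20.05 GiB

Total = 5,107 × 4.02 MiB = 20530.14 MiB
= 20530.14 × 1,048,576 bytes = 21,527,412,080.64 bytes
1 GiB = 1,073,741,824 bytes
21,527,412,080.64 / 1,073,741,824 = 20.05 GiB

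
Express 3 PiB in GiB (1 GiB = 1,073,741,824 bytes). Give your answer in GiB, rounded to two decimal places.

3,145,728.00 GiB

3 PiB = 3 × 2^50 bytes = 3,377,699,720,527,872 bytes
1 GiB = 1,073,741,824 bytes
3,377,699,720,527,872 / 1,073,741,824 = 3,145,728.00 GiB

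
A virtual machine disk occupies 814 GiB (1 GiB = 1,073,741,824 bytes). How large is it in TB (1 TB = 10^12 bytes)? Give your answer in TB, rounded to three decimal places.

814 GiB × 1,073,741,824 bytes/GiB = 874,025,844,736 bytes
1 TB = 10^12 bytes = 1,000,000,000,000 bytes
874,025,844,736 / 1,000,000,000,000 = 0.874 TB

0.874 TB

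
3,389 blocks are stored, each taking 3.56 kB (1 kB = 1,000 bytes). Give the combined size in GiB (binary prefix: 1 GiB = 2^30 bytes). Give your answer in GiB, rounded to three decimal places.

0.011 GiB

Total = 3,389 × 3.56 kB = 12064.84 kB
= 12064.84 × 1,000 bytes = 12,064,840 bytes
1 GiB = 1,073,741,824 bytes
12,064,840 / 1,073,741,824 = 0.011 GiB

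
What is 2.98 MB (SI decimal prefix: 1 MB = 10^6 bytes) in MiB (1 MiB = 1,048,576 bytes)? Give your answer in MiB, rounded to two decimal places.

2.84 MiB

2.98 MB × 1,000,000 bytes/MB = 2,980,000 bytes
1 MiB = 2^20 bytes = 1,048,576 bytes
2,980,000 / 1,048,576 = 2.84 MiB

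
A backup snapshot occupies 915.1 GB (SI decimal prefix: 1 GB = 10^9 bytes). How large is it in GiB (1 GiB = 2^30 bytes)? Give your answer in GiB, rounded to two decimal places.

915.1 GB = 915.1 × 10^9 bytes = 915,100,000,000 bytes
1 GiB = 1,073,741,824 bytes
915,100,000,000 / 1,073,741,824 = 852.25 GiB

852.25 GiB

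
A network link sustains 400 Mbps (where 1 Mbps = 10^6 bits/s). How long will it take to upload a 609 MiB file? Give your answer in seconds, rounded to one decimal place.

12.8 seconds

609 MiB = 638,582,784 bytes = 5,108,662,272 bits
400 Mbps = 400,000,000 bits/s
time = 5,108,662,272 / 400,000,000 = 12.8 s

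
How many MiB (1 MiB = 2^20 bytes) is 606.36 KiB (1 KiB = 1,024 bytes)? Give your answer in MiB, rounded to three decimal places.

606.36 KiB = 606.36 × 2^10 bytes = 620,912.64 bytes
1 MiB = 1,048,576 bytes
620,912.64 / 1,048,576 = 0.592 MiB

0.592 MiB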